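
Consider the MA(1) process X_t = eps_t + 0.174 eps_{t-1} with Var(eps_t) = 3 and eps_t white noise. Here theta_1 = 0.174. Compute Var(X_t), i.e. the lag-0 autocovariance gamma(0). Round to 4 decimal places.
\gamma(0) = 3.0908

For an MA(q) process X_t = eps_t + sum_i theta_i eps_{t-i} with
Var(eps_t) = sigma^2, the variance is
  gamma(0) = sigma^2 * (1 + sum_i theta_i^2).
  sum_i theta_i^2 = (0.174)^2 = 0.030276.
  gamma(0) = 3 * (1 + 0.030276) = 3 * 1.030276 = 3.090828, which rounds to 3.0908.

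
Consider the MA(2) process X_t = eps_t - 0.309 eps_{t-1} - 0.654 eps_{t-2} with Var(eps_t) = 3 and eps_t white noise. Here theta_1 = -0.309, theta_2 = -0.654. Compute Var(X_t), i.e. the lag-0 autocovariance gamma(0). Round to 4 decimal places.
\gamma(0) = 4.5696

For an MA(q) process X_t = eps_t + sum_i theta_i eps_{t-i} with
Var(eps_t) = sigma^2, the variance is
  gamma(0) = sigma^2 * (1 + sum_i theta_i^2).
  sum_i theta_i^2 = (-0.309)^2 + (-0.654)^2 = 0.095481 + 0.427716 = 0.523197.
  gamma(0) = 3 * (1 + 0.523197) = 3 * 1.523197 = 4.569591, which rounds to 4.5696.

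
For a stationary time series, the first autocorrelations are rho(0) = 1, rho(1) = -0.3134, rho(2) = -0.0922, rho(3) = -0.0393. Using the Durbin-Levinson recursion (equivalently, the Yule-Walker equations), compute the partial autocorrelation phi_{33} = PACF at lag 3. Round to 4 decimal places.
\phi_{33} = -0.1630

The PACF at lag k is phi_{kk}, the last component of the solution
to the Yule-Walker system G_k phi = r_k where
  (G_k)_{ij} = rho(|i - j|), (r_k)_i = rho(i), i,j = 1..k.
Equivalently, Durbin-Levinson gives phi_{kk} iteratively:
  phi_{11} = rho(1)
  phi_{kk} = [rho(k) - sum_{j=1..k-1} phi_{k-1,j} rho(k-j)]
            / [1 - sum_{j=1..k-1} phi_{k-1,j} rho(j)],
  phi_{k,j} = phi_{k-1,j} - phi_{kk} phi_{k-1,k-j},  j = 1..k-1.
Step k = 1:
  phi_11 = rho(1) = -0.3134.
Step k = 2:
  phi_22 = [rho(2) - phi_11 rho(1)] / [1 - phi_11 rho(1)] = [-0.0922 - (-0.3134)(-0.3134)] / [1 - (-0.3134)(-0.3134)]
         = -0.19041956 / 0.90178044 = -0.21116.
  Update: phi_21 = phi_11 - phi_22 phi_11 = -0.3134 - (-0.21116)(-0.3134) = -0.379577.
Step k = 3:
  phi_33 = [rho(3) - phi_21 rho(2) - phi_22 rho(1)] / [1 - phi_21 rho(1) - phi_22 rho(2)]
    numerator   = -0.0393 - (-0.379577)(-0.0922) - (-0.21116)(-0.3134) = -0.14047444
    denominator = 1 - (-0.379577)(-0.3134) - (-0.21116)(-0.0922) = 0.86157153
  phi_33 = -0.14047444 / 0.86157153 = -0.163.
Therefore phi_{33} = -0.1630.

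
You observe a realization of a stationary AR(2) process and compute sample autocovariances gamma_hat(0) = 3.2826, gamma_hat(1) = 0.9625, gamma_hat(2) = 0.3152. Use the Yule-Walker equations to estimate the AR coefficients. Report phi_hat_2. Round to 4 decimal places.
\hat\phi_{2} = 0.0110

The Yule-Walker equations for an AR(p) process read, in matrix form,
  Gamma_p phi = r_p,   with   (Gamma_p)_{ij} = gamma(|i - j|),
                       (r_p)_i = gamma(i),   i,j = 1..p.
Substitute the sample gammas (Toeplitz matrix and right-hand side of size 2):
  Gamma_p = [[3.2826, 0.9625], [0.9625, 3.2826]]
  r_p     = [0.9625, 0.3152]
Written out:
  3.2826 phi_1 + 0.9625 phi_2 = 0.9625
  0.9625 phi_1 + 3.2826 phi_2 = 0.3152
Solve by Cramer's rule:
  det = gamma(0)^2 - gamma(1)^2 = (3.2826)^2 - (0.9625)^2 = 10.77546276 - 0.92640625 = 9.84905651
  phi_hat_1 = [gamma(1) gamma(0) - gamma(1) gamma(2)] / det = [(0.9625)(3.2826) - (0.9625)(0.3152)] / 9.84905651 = 2.8561225 / 9.84905651 = 0.29
  phi_hat_2 = [gamma(0) gamma(2) - gamma(1)^2] / det = [(3.2826)(0.3152) - (0.9625)^2] / 9.84905651 = 0.10826927 / 9.84905651 = 0.011
So phi_hat = [0.2900, 0.0110].
Therefore phi_hat_2 = 0.0110.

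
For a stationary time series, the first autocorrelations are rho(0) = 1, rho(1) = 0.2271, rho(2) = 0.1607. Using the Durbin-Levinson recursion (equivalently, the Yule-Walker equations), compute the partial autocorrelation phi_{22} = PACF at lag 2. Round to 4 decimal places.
\phi_{22} = 0.1151

The PACF at lag k is phi_{kk}, the last component of the solution
to the Yule-Walker system G_k phi = r_k where
  (G_k)_{ij} = rho(|i - j|), (r_k)_i = rho(i), i,j = 1..k.
Equivalently, Durbin-Levinson gives phi_{kk} iteratively:
  phi_{11} = rho(1)
  phi_{kk} = [rho(k) - sum_{j=1..k-1} phi_{k-1,j} rho(k-j)]
            / [1 - sum_{j=1..k-1} phi_{k-1,j} rho(j)],
  phi_{k,j} = phi_{k-1,j} - phi_{kk} phi_{k-1,k-j},  j = 1..k-1.
Step k = 1:
  phi_11 = rho(1) = 0.2271.
Step k = 2:
  phi_22 = [rho(2) - phi_11 rho(1)] / [1 - phi_11 rho(1)] = [0.1607 - (0.2271)(0.2271)] / [1 - (0.2271)(0.2271)]
         = 0.10912559 / 0.94842559 = 0.1151.
Therefore phi_{22} = 0.1151.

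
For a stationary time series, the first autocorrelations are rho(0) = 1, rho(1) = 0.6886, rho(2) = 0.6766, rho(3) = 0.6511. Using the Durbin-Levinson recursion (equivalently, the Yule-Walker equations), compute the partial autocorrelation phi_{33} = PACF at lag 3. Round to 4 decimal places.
\phi_{33} = 0.2221

The PACF at lag k is phi_{kk}, the last component of the solution
to the Yule-Walker system G_k phi = r_k where
  (G_k)_{ij} = rho(|i - j|), (r_k)_i = rho(i), i,j = 1..k.
Equivalently, Durbin-Levinson gives phi_{kk} iteratively:
  phi_{11} = rho(1)
  phi_{kk} = [rho(k) - sum_{j=1..k-1} phi_{k-1,j} rho(k-j)]
            / [1 - sum_{j=1..k-1} phi_{k-1,j} rho(j)],
  phi_{k,j} = phi_{k-1,j} - phi_{kk} phi_{k-1,k-j},  j = 1..k-1.
Step k = 1:
  phi_11 = rho(1) = 0.6886.
Step k = 2:
  phi_22 = [rho(2) - phi_11 rho(1)] / [1 - phi_11 rho(1)] = [0.6766 - (0.6886)(0.6886)] / [1 - (0.6886)(0.6886)]
         = 0.20243004 / 0.52583004 = 0.384972.
  Update: phi_21 = phi_11 - phi_22 phi_11 = 0.6886 - (0.384972)(0.6886) = 0.423508.
Step k = 3:
  phi_33 = [rho(3) - phi_21 rho(2) - phi_22 rho(1)] / [1 - phi_21 rho(1) - phi_22 rho(2)]
    numerator   = 0.6511 - (0.423508)(0.6766) - (0.384972)(0.6886) = 0.09946249
    denominator = 1 - (0.423508)(0.6886) - (0.384972)(0.6766) = 0.44790007
  phi_33 = 0.09946249 / 0.44790007 = 0.2221.
Therefore phi_{33} = 0.2221.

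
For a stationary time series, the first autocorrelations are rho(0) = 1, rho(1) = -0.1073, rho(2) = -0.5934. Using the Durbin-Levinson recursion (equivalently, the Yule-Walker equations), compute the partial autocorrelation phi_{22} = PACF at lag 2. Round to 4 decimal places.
\phi_{22} = -0.6120

The PACF at lag k is phi_{kk}, the last component of the solution
to the Yule-Walker system G_k phi = r_k where
  (G_k)_{ij} = rho(|i - j|), (r_k)_i = rho(i), i,j = 1..k.
Equivalently, Durbin-Levinson gives phi_{kk} iteratively:
  phi_{11} = rho(1)
  phi_{kk} = [rho(k) - sum_{j=1..k-1} phi_{k-1,j} rho(k-j)]
            / [1 - sum_{j=1..k-1} phi_{k-1,j} rho(j)],
  phi_{k,j} = phi_{k-1,j} - phi_{kk} phi_{k-1,k-j},  j = 1..k-1.
Step k = 1:
  phi_11 = rho(1) = -0.1073.
Step k = 2:
  phi_22 = [rho(2) - phi_11 rho(1)] / [1 - phi_11 rho(1)] = [-0.5934 - (-0.1073)(-0.1073)] / [1 - (-0.1073)(-0.1073)]
         = -0.60491329 / 0.98848671 = -0.612.
Therefore phi_{22} = -0.6120.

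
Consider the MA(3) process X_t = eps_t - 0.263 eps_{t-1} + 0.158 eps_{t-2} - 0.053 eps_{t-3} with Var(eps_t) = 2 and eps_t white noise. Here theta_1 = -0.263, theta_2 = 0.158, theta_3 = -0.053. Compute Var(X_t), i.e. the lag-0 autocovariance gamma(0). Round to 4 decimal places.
\gamma(0) = 2.1939

For an MA(q) process X_t = eps_t + sum_i theta_i eps_{t-i} with
Var(eps_t) = sigma^2, the variance is
  gamma(0) = sigma^2 * (1 + sum_i theta_i^2).
  sum_i theta_i^2 = (-0.263)^2 + (0.158)^2 + (-0.053)^2 = 0.069169 + 0.024964 + 0.002809 = 0.096942.
  gamma(0) = 2 * (1 + 0.096942) = 2 * 1.096942 = 2.193884, which rounds to 2.1939.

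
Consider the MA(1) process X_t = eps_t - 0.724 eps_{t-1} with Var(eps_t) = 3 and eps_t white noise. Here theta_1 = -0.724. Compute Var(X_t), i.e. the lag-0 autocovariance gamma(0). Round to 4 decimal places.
\gamma(0) = 4.5725

For an MA(q) process X_t = eps_t + sum_i theta_i eps_{t-i} with
Var(eps_t) = sigma^2, the variance is
  gamma(0) = sigma^2 * (1 + sum_i theta_i^2).
  sum_i theta_i^2 = (-0.724)^2 = 0.524176.
  gamma(0) = 3 * (1 + 0.524176) = 3 * 1.524176 = 4.572528, which rounds to 4.5725.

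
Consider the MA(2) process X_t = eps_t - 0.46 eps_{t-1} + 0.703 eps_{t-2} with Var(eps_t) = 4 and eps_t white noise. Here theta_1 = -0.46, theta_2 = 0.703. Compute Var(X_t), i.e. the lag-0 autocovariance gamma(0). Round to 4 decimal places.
\gamma(0) = 6.8232

For an MA(q) process X_t = eps_t + sum_i theta_i eps_{t-i} with
Var(eps_t) = sigma^2, the variance is
  gamma(0) = sigma^2 * (1 + sum_i theta_i^2).
  sum_i theta_i^2 = (-0.46)^2 + (0.703)^2 = 0.2116 + 0.494209 = 0.705809.
  gamma(0) = 4 * (1 + 0.705809) = 4 * 1.705809 = 6.823236, which rounds to 6.8232.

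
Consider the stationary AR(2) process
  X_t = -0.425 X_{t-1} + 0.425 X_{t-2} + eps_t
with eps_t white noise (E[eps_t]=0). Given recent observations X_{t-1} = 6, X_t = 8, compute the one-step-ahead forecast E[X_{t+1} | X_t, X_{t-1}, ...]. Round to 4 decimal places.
E[X_{t+1} \mid \mathcal F_t] = -0.8500

For an AR(p) model X_t = c + sum_i phi_i X_{t-i} + eps_t, the
one-step-ahead conditional mean is
  E[X_{t+1} | X_t, ...] = c + sum_i phi_i X_{t+1-i}.
Substitute known values:
  E[X_{t+1} | ...] = (-0.425) * (8) + (0.425) * (6)
                   = -0.8500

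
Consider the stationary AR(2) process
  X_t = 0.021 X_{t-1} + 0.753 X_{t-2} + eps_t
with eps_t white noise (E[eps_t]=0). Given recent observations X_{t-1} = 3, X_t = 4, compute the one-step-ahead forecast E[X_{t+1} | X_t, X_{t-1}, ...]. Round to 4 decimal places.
E[X_{t+1} \mid \mathcal F_t] = 2.3430

For an AR(p) model X_t = c + sum_i phi_i X_{t-i} + eps_t, the
one-step-ahead conditional mean is
  E[X_{t+1} | X_t, ...] = c + sum_i phi_i X_{t+1-i}.
Substitute known values:
  E[X_{t+1} | ...] = (0.021) * (4) + (0.753) * (3)
                   = 2.3430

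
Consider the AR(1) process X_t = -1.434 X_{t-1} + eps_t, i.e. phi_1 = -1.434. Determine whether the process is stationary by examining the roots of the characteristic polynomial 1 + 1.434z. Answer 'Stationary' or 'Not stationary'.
\text{Not stationary}

The AR(p) characteristic polynomial is P(z) = 1 + 1.434z.
Stationarity requires all roots to lie outside the unit circle, i.e. |z| > 1 for every root.
This is linear in z: 1 + (1.434) z = 0  =>  z = -1/(1.434) = -0.69735,  |z| = 0.69735.
Moduli of all roots: 0.6974.
All moduli strictly greater than 1? No.
Verdict: Not stationary.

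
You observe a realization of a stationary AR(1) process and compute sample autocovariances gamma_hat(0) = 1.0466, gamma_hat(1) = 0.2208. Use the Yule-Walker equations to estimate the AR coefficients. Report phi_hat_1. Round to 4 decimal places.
\hat\phi_{1} = 0.2110

The Yule-Walker equations for an AR(p) process read, in matrix form,
  Gamma_p phi = r_p,   with   (Gamma_p)_{ij} = gamma(|i - j|),
                       (r_p)_i = gamma(i),   i,j = 1..p.
Substitute the sample gammas (Toeplitz matrix and right-hand side of size 1):
  Gamma_p = [[1.0466]]
  r_p     = [0.2208]
With p = 1 this is the single equation gamma(0) phi_1 = gamma(1):
  phi_hat_1 = gamma(1) / gamma(0) = 0.2208 / 1.0466 = 0.2110.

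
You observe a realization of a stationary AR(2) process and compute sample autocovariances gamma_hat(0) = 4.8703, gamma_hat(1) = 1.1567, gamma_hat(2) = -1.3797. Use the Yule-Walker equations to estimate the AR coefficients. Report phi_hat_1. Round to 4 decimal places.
\hat\phi_{1} = 0.3230

The Yule-Walker equations for an AR(p) process read, in matrix form,
  Gamma_p phi = r_p,   with   (Gamma_p)_{ij} = gamma(|i - j|),
                       (r_p)_i = gamma(i),   i,j = 1..p.
Substitute the sample gammas (Toeplitz matrix and right-hand side of size 2):
  Gamma_p = [[4.8703, 1.1567], [1.1567, 4.8703]]
  r_p     = [1.1567, -1.3797]
Written out:
  4.8703 phi_1 + 1.1567 phi_2 = 1.1567
  1.1567 phi_1 + 4.8703 phi_2 = -1.3797
Solve by Cramer's rule:
  det = gamma(0)^2 - gamma(1)^2 = (4.8703)^2 - (1.1567)^2 = 23.71982209 - 1.33795489 = 22.3818672
  phi_hat_1 = [gamma(1) gamma(0) - gamma(1) gamma(2)] / det = [(1.1567)(4.8703) - (1.1567)(-1.3797)] / 22.3818672 = 7.229375 / 22.3818672 = 0.323
  phi_hat_2 = [gamma(0) gamma(2) - gamma(1)^2] / det = [(4.8703)(-1.3797) - (1.1567)^2] / 22.3818672 = -8.0575078 / 22.3818672 = -0.36
So phi_hat = [0.3230, -0.3600].
Therefore phi_hat_1 = 0.3230.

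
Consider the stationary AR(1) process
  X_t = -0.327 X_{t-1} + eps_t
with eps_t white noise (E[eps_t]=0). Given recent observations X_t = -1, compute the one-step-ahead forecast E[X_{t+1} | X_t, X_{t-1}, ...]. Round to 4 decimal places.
E[X_{t+1} \mid \mathcal F_t] = 0.3270

For an AR(p) model X_t = c + sum_i phi_i X_{t-i} + eps_t, the
one-step-ahead conditional mean is
  E[X_{t+1} | X_t, ...] = c + sum_i phi_i X_{t+1-i}.
Substitute known values:
  E[X_{t+1} | ...] = (-0.327) * (-1)
                   = 0.3270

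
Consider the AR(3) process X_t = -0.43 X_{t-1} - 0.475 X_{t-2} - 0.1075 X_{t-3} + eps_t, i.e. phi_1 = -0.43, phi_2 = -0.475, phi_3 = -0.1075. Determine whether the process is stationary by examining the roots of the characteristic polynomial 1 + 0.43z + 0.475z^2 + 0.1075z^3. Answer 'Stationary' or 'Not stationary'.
\text{Stationary}

The AR(p) characteristic polynomial is P(z) = 1 + 0.43z + 0.475z^2 + 0.1075z^3.
Stationarity requires all roots to lie outside the unit circle, i.e. |z| > 1 for every root.
Degree 3: look for a simple real root z0 first, then factor out (1 - z/z0) and solve the remaining quadratic.
Testing z0 = -4: P(-4) = 1 + (0.43)(-4) + (0.475)(-4)^2 + (0.1075)(-4)^3
  = 1 + (-1.72) + (7.6) + (-6.88) = 0.  So z_0 = -4 is a root, |z_0| = 4.
Divide out the factor (1 + 0.25 z) = (1 - z/z0) (since 1/z0 = -0.25):
  P(z) = (1 + 0.25 z)(1 + (0.18) z + (0.43) z^2)
  [check: z-coef 0.18 - (-0.25) = 0.43; z^2-coef 0.43 - (-0.25)(0.18) = 0.475; z^3-coef -(-0.25)(0.43) = 0.1075.]
Remaining roots from the quadratic factor 1 + (0.18) z + (0.43) z^2:
  Set 1 + (0.18) z + (0.43) z^2 = 0, i.e. a z^2 + b z + c = 0 with a = 0.43, b = 0.18, c = 1.
  Discriminant D = b^2 - 4ac = (0.18)^2 - 4*(0.43)*1 = 0.0324 - (1.72) = -1.6876.
  D < 0, so the roots are the complex-conjugate pair z = (-b +/- i sqrt(-D)) / (2a) = -0.2093 +/- 1.5106i.
  For a conjugate pair |z|^2 = z * conj(z) = (product of roots) = c/a = 1/(0.43) = 2.325581, so |z| = sqrt(2.325581) = 1.525 for both roots.
Moduli of all roots: 4.0000, 1.5250, 1.5250.
All moduli strictly greater than 1? Yes.
Verdict: Stationary.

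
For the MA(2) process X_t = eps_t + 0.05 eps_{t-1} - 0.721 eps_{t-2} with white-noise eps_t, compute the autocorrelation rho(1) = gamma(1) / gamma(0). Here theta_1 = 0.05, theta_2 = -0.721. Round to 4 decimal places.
\rho(1) = 0.0092

For an MA(q) process with theta_0 = 1, the autocovariance is
  gamma(k) = sigma^2 * sum_{i=0..q-k} theta_i * theta_{i+k},
and rho(k) = gamma(k) / gamma(0). Sigma^2 cancels.
  numerator   = (1)*(0.05) + (0.05)*(-0.721) = 0.01395.
  denominator = (1)^2 + (0.05)^2 + (-0.721)^2 = 1.522341.
  rho(1) = 0.01395 / 1.522341 = 0.0092.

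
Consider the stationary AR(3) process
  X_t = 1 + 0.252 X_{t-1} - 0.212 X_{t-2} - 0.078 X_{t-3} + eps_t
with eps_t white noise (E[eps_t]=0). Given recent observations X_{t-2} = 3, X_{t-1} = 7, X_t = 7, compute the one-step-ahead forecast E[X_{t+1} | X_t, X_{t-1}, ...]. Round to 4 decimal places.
E[X_{t+1} \mid \mathcal F_t] = 1.0460

For an AR(p) model X_t = c + sum_i phi_i X_{t-i} + eps_t, the
one-step-ahead conditional mean is
  E[X_{t+1} | X_t, ...] = c + sum_i phi_i X_{t+1-i}.
Substitute known values:
  E[X_{t+1} | ...] = 1 + (0.252) * (7) + (-0.212) * (7) + (-0.078) * (3)
                   = 1.0460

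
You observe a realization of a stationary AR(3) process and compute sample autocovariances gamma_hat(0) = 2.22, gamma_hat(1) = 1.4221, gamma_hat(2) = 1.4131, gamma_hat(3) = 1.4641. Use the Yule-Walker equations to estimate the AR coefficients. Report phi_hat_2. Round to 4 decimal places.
\hat\phi_{2} = 0.2560

The Yule-Walker equations for an AR(p) process read, in matrix form,
  Gamma_p phi = r_p,   with   (Gamma_p)_{ij} = gamma(|i - j|),
                       (r_p)_i = gamma(i),   i,j = 1..p.
Substitute the sample gammas (Toeplitz matrix and right-hand side of size 3):
  Gamma_p = [[2.22, 1.4221, 1.4131], [1.4221, 2.22, 1.4221], [1.4131, 1.4221, 2.22]]
  r_p     = [1.4221, 1.4131, 1.4641]
Written out (R1..R3):
  (R1) 2.22 phi_1 + 1.4221 phi_2 + 1.4131 phi_3 = 1.4221
  (R2) 1.4221 phi_1 + 2.22 phi_2 + 1.4221 phi_3 = 1.4131
  (R3) 1.4131 phi_1 + 1.4221 phi_2 + 2.22 phi_3 = 1.4641
Gaussian elimination:
  R2 <- R2 - (1.4221/2.22) R1 = R2 - (0.640586) R1:  1.309023 phi_2 + 0.516889 phi_3 = 0.502123
  R3 <- R3 - (1.4131/2.22) R1 = R3 - (0.636532) R1:  0.516889 phi_2 + 1.320517 phi_3 = 0.558889
  R3 <- R3 - (0.516889/1.309023) R2 = R3 - (0.394866) R2:  1.116416 phi_3 = 0.360617
Back-substitution:
  phi_hat_3 = 0.360617 / 1.116416 = 0.323013
  phi_hat_2 = (0.502123 - (0.516889)(0.323013)) / 1.309023 = 0.256039
  phi_hat_1 = (1.4221 - (1.4221)(0.256039) - (1.4131)(0.323013)) / 2.22 = 0.270962
So phi_hat = [0.2710, 0.2560, 0.3230].
Therefore phi_hat_2 = 0.2560.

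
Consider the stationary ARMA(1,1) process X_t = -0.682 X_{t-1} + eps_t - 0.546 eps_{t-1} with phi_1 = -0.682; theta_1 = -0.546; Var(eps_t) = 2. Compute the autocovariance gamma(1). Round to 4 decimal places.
\gamma(1) = -6.3015

Multiply the model equation by X_{t-k} and take expectations. With theta_0 = psi_0 = 1 and psi_j the MA(infinity) weights, this gives
  gamma(k) - sum_i phi_i gamma(k-i) = c_k,
  c_k = sigma^2 * sum_{j=k..q} theta_j psi_{j-k}   (c_k = 0 for k > q),
using gamma(-m) = gamma(m).
psi-weights needed (psi_j = theta_j + sum_i phi_i psi_{j-i}):
  psi_1 = theta_1 + phi_1 = -0.546 + (-0.682) = -1.228
Right-hand sides:
  c_0 = sigma^2 (1 + theta_1 psi_1) = 2 * (1 + (-0.546)(-1.228)) = 2 * 1.670488 = 3.340976
  c_1 = sigma^2 theta_1 = 2 * (-0.546) = -1.092
  c_2 = 0
Equations for k = 0 and k = 1 (AR order 1):
  gamma(0) = phi_1 gamma(1) + c_0
  gamma(1) = phi_1 gamma(0) + c_1
Substituting the second into the first: gamma(0) (1 - phi_1^2) = c_0 + phi_1 c_1, so
  gamma(0) = (c_0 + phi_1 c_1) / (1 - phi_1^2) = (3.340976 + (-0.682)(-1.092)) / (1 - (-0.682)^2) = 4.08572 / 0.534876 = 7.63863.
  gamma(1) = phi_1 gamma(0) + c_1 = (-0.682)(7.63863) + (-1.092) = -6.301546.
Therefore gamma(1) = -6.3015 (to 4 decimal places).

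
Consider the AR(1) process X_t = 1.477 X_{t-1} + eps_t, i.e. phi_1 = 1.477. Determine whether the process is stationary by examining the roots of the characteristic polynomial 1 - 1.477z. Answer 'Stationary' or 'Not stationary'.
\text{Not stationary}

The AR(p) characteristic polynomial is P(z) = 1 - 1.477z.
Stationarity requires all roots to lie outside the unit circle, i.e. |z| > 1 for every root.
This is linear in z: 1 + (-1.477) z = 0  =>  z = -1/(-1.477) = 0.677048,  |z| = 0.677048.
Moduli of all roots: 0.6770.
All moduli strictly greater than 1? No.
Verdict: Not stationary.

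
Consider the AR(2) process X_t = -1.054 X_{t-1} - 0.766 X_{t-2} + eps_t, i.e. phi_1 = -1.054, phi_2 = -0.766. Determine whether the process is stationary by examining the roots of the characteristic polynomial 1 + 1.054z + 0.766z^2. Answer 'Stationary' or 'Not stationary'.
\text{Stationary}

The AR(p) characteristic polynomial is P(z) = 1 + 1.054z + 0.766z^2.
Stationarity requires all roots to lie outside the unit circle, i.e. |z| > 1 for every root.
Set 1 + (1.054) z + (0.766) z^2 = 0, i.e. a z^2 + b z + c = 0 with a = 0.766, b = 1.054, c = 1.
Discriminant D = b^2 - 4ac = (1.054)^2 - 4*(0.766)*1 = 1.110916 - (3.064) = -1.953084.
D < 0, so the roots are the complex-conjugate pair z = (-b +/- i sqrt(-D)) / (2a) = -0.688 +/- 0.9122i.
For a conjugate pair |z|^2 = z * conj(z) = (product of roots) = c/a = 1/(0.766) = 1.305483, so |z| = sqrt(1.305483) = 1.1426 for both roots.
Moduli of all roots: 1.1426, 1.1426.
All moduli strictly greater than 1? Yes.
Verdict: Stationary.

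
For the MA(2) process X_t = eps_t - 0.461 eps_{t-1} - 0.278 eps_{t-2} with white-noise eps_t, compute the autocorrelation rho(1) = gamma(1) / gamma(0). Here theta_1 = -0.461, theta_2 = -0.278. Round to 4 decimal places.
\rho(1) = -0.2581

For an MA(q) process with theta_0 = 1, the autocovariance is
  gamma(k) = sigma^2 * sum_{i=0..q-k} theta_i * theta_{i+k},
and rho(k) = gamma(k) / gamma(0). Sigma^2 cancels.
  numerator   = (1)*(-0.461) + (-0.461)*(-0.278) = -0.332842.
  denominator = (1)^2 + (-0.461)^2 + (-0.278)^2 = 1.289805.
  rho(1) = -0.332842 / 1.289805 = -0.2581.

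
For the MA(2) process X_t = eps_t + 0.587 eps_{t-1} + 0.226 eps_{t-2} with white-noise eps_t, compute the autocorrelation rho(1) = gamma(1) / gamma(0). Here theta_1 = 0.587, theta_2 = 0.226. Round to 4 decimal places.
\rho(1) = 0.5156

For an MA(q) process with theta_0 = 1, the autocovariance is
  gamma(k) = sigma^2 * sum_{i=0..q-k} theta_i * theta_{i+k},
and rho(k) = gamma(k) / gamma(0). Sigma^2 cancels.
  numerator   = (1)*(0.587) + (0.587)*(0.226) = 0.719662.
  denominator = (1)^2 + (0.587)^2 + (0.226)^2 = 1.395645.
  rho(1) = 0.719662 / 1.395645 = 0.5156.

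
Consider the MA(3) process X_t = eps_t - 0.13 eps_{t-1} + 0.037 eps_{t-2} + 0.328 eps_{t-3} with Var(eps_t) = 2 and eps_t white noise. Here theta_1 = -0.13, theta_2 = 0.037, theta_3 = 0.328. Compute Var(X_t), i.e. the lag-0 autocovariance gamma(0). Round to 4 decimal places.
\gamma(0) = 2.2517

For an MA(q) process X_t = eps_t + sum_i theta_i eps_{t-i} with
Var(eps_t) = sigma^2, the variance is
  gamma(0) = sigma^2 * (1 + sum_i theta_i^2).
  sum_i theta_i^2 = (-0.13)^2 + (0.037)^2 + (0.328)^2 = 0.0169 + 0.001369 + 0.107584 = 0.125853.
  gamma(0) = 2 * (1 + 0.125853) = 2 * 1.125853 = 2.251706, which rounds to 2.2517.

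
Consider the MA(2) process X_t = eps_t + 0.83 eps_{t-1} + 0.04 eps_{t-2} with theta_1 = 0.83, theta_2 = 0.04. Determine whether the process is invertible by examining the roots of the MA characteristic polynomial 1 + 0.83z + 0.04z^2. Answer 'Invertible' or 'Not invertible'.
\text{Invertible}

The MA(q) characteristic polynomial is P(z) = 1 + 0.83z + 0.04z^2.
Invertibility requires all roots to lie outside the unit circle, i.e. |z| > 1 for every root.
Set 1 + (0.83) z + (0.04) z^2 = 0, i.e. a z^2 + b z + c = 0 with a = 0.04, b = 0.83, c = 1.
Discriminant D = b^2 - 4ac = (0.83)^2 - 4*(0.04)*1 = 0.6889 - (0.16) = 0.5289.
D >= 0, so the roots are real: z = (-b +/- sqrt(D)) / (2a) = (-0.83 +/- 0.727255) / (0.08).
  z_1 = (-0.83 + 0.727255) / (0.08) = -1.2843,   |z_1| = 1.2843.
  z_2 = (-0.83 - 0.727255) / (0.08) = -19.4657,   |z_2| = 19.4657.
Moduli of all roots: 1.2843, 19.4657.
All moduli strictly greater than 1? Yes.
Verdict: Invertible.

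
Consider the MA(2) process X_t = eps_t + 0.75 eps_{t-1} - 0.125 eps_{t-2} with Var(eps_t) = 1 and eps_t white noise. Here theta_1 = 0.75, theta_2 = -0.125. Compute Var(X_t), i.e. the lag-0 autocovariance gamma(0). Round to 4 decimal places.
\gamma(0) = 1.5781

For an MA(q) process X_t = eps_t + sum_i theta_i eps_{t-i} with
Var(eps_t) = sigma^2, the variance is
  gamma(0) = sigma^2 * (1 + sum_i theta_i^2).
  sum_i theta_i^2 = (0.75)^2 + (-0.125)^2 = 0.5625 + 0.015625 = 0.578125.
  gamma(0) = 1 * (1 + 0.578125) = 1 * 1.578125 = 1.578125, which rounds to 1.5781.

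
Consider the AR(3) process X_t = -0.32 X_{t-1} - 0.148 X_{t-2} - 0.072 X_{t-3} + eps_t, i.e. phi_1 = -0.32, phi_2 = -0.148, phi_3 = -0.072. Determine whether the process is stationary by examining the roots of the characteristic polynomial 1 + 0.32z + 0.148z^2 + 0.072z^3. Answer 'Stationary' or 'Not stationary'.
\text{Stationary}

The AR(p) characteristic polynomial is P(z) = 1 + 0.32z + 0.148z^2 + 0.072z^3.
Stationarity requires all roots to lie outside the unit circle, i.e. |z| > 1 for every root.
Degree 3: look for a simple real root z0 first, then factor out (1 - z/z0) and solve the remaining quadratic.
Testing z0 = -2.5: P(-2.5) = 1 + (0.32)(-2.5) + (0.148)(-2.5)^2 + (0.072)(-2.5)^3
  = 1 + (-0.8) + (0.925) + (-1.125) = 0.  So z_0 = -2.5 is a root, |z_0| = 2.5.
Divide out the factor (1 + 0.4 z) = (1 - z/z0) (since 1/z0 = -0.4):
  P(z) = (1 + 0.4 z)(1 + (-0.08) z + (0.18) z^2)
  [check: z-coef -0.08 - (-0.4) = 0.32; z^2-coef 0.18 - (-0.4)(-0.08) = 0.148; z^3-coef -(-0.4)(0.18) = 0.072.]
Remaining roots from the quadratic factor 1 + (-0.08) z + (0.18) z^2:
  Set 1 + (-0.08) z + (0.18) z^2 = 0, i.e. a z^2 + b z + c = 0 with a = 0.18, b = -0.08, c = 1.
  Discriminant D = b^2 - 4ac = (-0.08)^2 - 4*(0.18)*1 = 0.0064 - (0.72) = -0.7136.
  D < 0, so the roots are the complex-conjugate pair z = (-b +/- i sqrt(-D)) / (2a) = 0.2222 +/- 2.3465i.
  For a conjugate pair |z|^2 = z * conj(z) = (product of roots) = c/a = 1/(0.18) = 5.555556, so |z| = sqrt(5.555556) = 2.357 for both roots.
Moduli of all roots: 2.5000, 2.3570, 2.3570.
All moduli strictly greater than 1? Yes.
Verdict: Stationary.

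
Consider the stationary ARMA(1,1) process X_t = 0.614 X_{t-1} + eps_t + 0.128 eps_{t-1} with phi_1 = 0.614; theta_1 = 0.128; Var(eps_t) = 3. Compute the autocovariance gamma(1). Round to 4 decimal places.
\gamma(1) = 3.8538

Multiply the model equation by X_{t-k} and take expectations. With theta_0 = psi_0 = 1 and psi_j the MA(infinity) weights, this gives
  gamma(k) - sum_i phi_i gamma(k-i) = c_k,
  c_k = sigma^2 * sum_{j=k..q} theta_j psi_{j-k}   (c_k = 0 for k > q),
using gamma(-m) = gamma(m).
psi-weights needed (psi_j = theta_j + sum_i phi_i psi_{j-i}):
  psi_1 = theta_1 + phi_1 = 0.128 + (0.614) = 0.742
Right-hand sides:
  c_0 = sigma^2 (1 + theta_1 psi_1) = 3 * (1 + (0.128)(0.742)) = 3 * 1.094976 = 3.284928
  c_1 = sigma^2 theta_1 = 3 * (0.128) = 0.384
  c_2 = 0
Equations for k = 0 and k = 1 (AR order 1):
  gamma(0) = phi_1 gamma(1) + c_0
  gamma(1) = phi_1 gamma(0) + c_1
Substituting the second into the first: gamma(0) (1 - phi_1^2) = c_0 + phi_1 c_1, so
  gamma(0) = (c_0 + phi_1 c_1) / (1 - phi_1^2) = (3.284928 + (0.614)(0.384)) / (1 - (0.614)^2) = 3.520704 / 0.623004 = 5.651174.
  gamma(1) = phi_1 gamma(0) + c_1 = (0.614)(5.651174) + (0.384) = 3.853821.
Therefore gamma(1) = 3.8538 (to 4 decimal places).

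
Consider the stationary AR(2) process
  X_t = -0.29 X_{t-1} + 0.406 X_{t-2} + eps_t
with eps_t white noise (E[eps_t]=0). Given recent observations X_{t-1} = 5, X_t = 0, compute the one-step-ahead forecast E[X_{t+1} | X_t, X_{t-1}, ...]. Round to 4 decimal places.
E[X_{t+1} \mid \mathcal F_t] = 2.0300

For an AR(p) model X_t = c + sum_i phi_i X_{t-i} + eps_t, the
one-step-ahead conditional mean is
  E[X_{t+1} | X_t, ...] = c + sum_i phi_i X_{t+1-i}.
Substitute known values:
  E[X_{t+1} | ...] = (-0.29) * (0) + (0.406) * (5)
                   = 2.0300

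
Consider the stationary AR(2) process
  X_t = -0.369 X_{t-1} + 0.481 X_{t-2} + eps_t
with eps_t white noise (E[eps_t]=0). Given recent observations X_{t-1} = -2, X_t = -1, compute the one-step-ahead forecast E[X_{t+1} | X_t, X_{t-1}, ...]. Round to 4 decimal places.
E[X_{t+1} \mid \mathcal F_t] = -0.5930

For an AR(p) model X_t = c + sum_i phi_i X_{t-i} + eps_t, the
one-step-ahead conditional mean is
  E[X_{t+1} | X_t, ...] = c + sum_i phi_i X_{t+1-i}.
Substitute known values:
  E[X_{t+1} | ...] = (-0.369) * (-1) + (0.481) * (-2)
                   = -0.5930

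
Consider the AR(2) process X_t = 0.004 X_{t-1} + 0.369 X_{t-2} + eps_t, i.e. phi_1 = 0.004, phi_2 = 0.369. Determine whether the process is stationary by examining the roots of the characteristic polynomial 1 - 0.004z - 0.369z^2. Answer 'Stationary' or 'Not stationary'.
\text{Stationary}

The AR(p) characteristic polynomial is P(z) = 1 - 0.004z - 0.369z^2.
Stationarity requires all roots to lie outside the unit circle, i.e. |z| > 1 for every root.
Set 1 + (-0.004) z + (-0.369) z^2 = 0, i.e. a z^2 + b z + c = 0 with a = -0.369, b = -0.004, c = 1.
Discriminant D = b^2 - 4ac = (-0.004)^2 - 4*(-0.369)*1 = 0.000016 - (-1.476) = 1.476016.
D >= 0, so the roots are real: z = (-b +/- sqrt(D)) / (2a) = (0.004 +/- 1.214914) / (-0.738).
  z_1 = (0.004 + 1.214914) / (-0.738) = -1.6516,   |z_1| = 1.6516.
  z_2 = (0.004 - 1.214914) / (-0.738) = 1.6408,   |z_2| = 1.6408.
Moduli of all roots: 1.6516, 1.6408.
All moduli strictly greater than 1? Yes.
Verdict: Stationary.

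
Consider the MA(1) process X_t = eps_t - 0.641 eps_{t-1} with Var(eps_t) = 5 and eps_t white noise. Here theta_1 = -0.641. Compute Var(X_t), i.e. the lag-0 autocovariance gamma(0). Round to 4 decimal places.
\gamma(0) = 7.0544

For an MA(q) process X_t = eps_t + sum_i theta_i eps_{t-i} with
Var(eps_t) = sigma^2, the variance is
  gamma(0) = sigma^2 * (1 + sum_i theta_i^2).
  sum_i theta_i^2 = (-0.641)^2 = 0.410881.
  gamma(0) = 5 * (1 + 0.410881) = 5 * 1.410881 = 7.054405, which rounds to 7.0544.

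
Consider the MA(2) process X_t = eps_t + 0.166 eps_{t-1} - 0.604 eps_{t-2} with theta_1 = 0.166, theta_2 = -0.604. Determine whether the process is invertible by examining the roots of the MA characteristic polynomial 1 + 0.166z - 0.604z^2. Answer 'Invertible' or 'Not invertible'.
\text{Invertible}

The MA(q) characteristic polynomial is P(z) = 1 + 0.166z - 0.604z^2.
Invertibility requires all roots to lie outside the unit circle, i.e. |z| > 1 for every root.
Set 1 + (0.166) z + (-0.604) z^2 = 0, i.e. a z^2 + b z + c = 0 with a = -0.604, b = 0.166, c = 1.
Discriminant D = b^2 - 4ac = (0.166)^2 - 4*(-0.604)*1 = 0.027556 - (-2.416) = 2.443556.
D >= 0, so the roots are real: z = (-b +/- sqrt(D)) / (2a) = (-0.166 +/- 1.563188) / (-1.208).
  z_1 = (-0.166 + 1.563188) / (-1.208) = -1.1566,   |z_1| = 1.1566.
  z_2 = (-0.166 - 1.563188) / (-1.208) = 1.4314,   |z_2| = 1.4314.
Moduli of all roots: 1.1566, 1.4314.
All moduli strictly greater than 1? Yes.
Verdict: Invertible.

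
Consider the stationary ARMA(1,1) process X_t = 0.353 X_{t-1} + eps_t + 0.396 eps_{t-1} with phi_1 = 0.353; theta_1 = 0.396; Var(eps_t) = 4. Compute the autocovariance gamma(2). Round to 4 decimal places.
\gamma(2) = 1.3770

Multiply the model equation by X_{t-k} and take expectations. With theta_0 = psi_0 = 1 and psi_j the MA(infinity) weights, this gives
  gamma(k) - sum_i phi_i gamma(k-i) = c_k,
  c_k = sigma^2 * sum_{j=k..q} theta_j psi_{j-k}   (c_k = 0 for k > q),
using gamma(-m) = gamma(m).
psi-weights needed (psi_j = theta_j + sum_i phi_i psi_{j-i}):
  psi_1 = theta_1 + phi_1 = 0.396 + (0.353) = 0.749
Right-hand sides:
  c_0 = sigma^2 (1 + theta_1 psi_1) = 4 * (1 + (0.396)(0.749)) = 4 * 1.296604 = 5.186416
  c_1 = sigma^2 theta_1 = 4 * (0.396) = 1.584
  c_2 = 0
Equations for k = 0 and k = 1 (AR order 1):
  gamma(0) = phi_1 gamma(1) + c_0
  gamma(1) = phi_1 gamma(0) + c_1
Substituting the second into the first: gamma(0) (1 - phi_1^2) = c_0 + phi_1 c_1, so
  gamma(0) = (c_0 + phi_1 c_1) / (1 - phi_1^2) = (5.186416 + (0.353)(1.584)) / (1 - (0.353)^2) = 5.745568 / 0.875391 = 6.563431.
  gamma(1) = phi_1 gamma(0) + c_1 = (0.353)(6.563431) + (1.584) = 3.900891.
For k = 2 (> q): gamma(2) = phi_1 gamma(1) = (0.353)(3.900891) = 1.377015.
Therefore gamma(2) = 1.3770 (to 4 decimal places).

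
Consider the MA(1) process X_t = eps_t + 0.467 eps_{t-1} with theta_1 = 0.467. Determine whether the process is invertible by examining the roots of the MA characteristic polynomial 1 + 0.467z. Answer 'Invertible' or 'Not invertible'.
\text{Invertible}

The MA(q) characteristic polynomial is P(z) = 1 + 0.467z.
Invertibility requires all roots to lie outside the unit circle, i.e. |z| > 1 for every root.
This is linear in z: 1 + (0.467) z = 0  =>  z = -1/(0.467) = -2.141328,  |z| = 2.141328.
Moduli of all roots: 2.1413.
All moduli strictly greater than 1? Yes.
Verdict: Invertible.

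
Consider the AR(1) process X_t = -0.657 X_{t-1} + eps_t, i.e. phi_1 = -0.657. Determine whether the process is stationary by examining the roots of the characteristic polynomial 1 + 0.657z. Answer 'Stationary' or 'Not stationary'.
\text{Stationary}

The AR(p) characteristic polynomial is P(z) = 1 + 0.657z.
Stationarity requires all roots to lie outside the unit circle, i.e. |z| > 1 for every root.
This is linear in z: 1 + (0.657) z = 0  =>  z = -1/(0.657) = -1.52207,  |z| = 1.52207.
Moduli of all roots: 1.5221.
All moduli strictly greater than 1? Yes.
Verdict: Stationary.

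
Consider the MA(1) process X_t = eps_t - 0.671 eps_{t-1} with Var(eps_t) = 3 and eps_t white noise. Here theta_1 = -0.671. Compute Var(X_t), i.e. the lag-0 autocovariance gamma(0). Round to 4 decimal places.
\gamma(0) = 4.3507

For an MA(q) process X_t = eps_t + sum_i theta_i eps_{t-i} with
Var(eps_t) = sigma^2, the variance is
  gamma(0) = sigma^2 * (1 + sum_i theta_i^2).
  sum_i theta_i^2 = (-0.671)^2 = 0.450241.
  gamma(0) = 3 * (1 + 0.450241) = 3 * 1.450241 = 4.350723, which rounds to 4.3507.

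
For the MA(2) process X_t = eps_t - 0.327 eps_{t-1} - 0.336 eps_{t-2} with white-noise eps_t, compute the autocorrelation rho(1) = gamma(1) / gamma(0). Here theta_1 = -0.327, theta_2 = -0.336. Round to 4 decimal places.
\rho(1) = -0.1780

For an MA(q) process with theta_0 = 1, the autocovariance is
  gamma(k) = sigma^2 * sum_{i=0..q-k} theta_i * theta_{i+k},
and rho(k) = gamma(k) / gamma(0). Sigma^2 cancels.
  numerator   = (1)*(-0.327) + (-0.327)*(-0.336) = -0.217128.
  denominator = (1)^2 + (-0.327)^2 + (-0.336)^2 = 1.219825.
  rho(1) = -0.217128 / 1.219825 = -0.1780.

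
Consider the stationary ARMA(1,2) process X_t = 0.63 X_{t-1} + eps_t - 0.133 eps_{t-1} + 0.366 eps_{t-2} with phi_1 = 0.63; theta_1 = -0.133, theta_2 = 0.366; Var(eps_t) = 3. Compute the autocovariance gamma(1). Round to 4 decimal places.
\gamma(1) = 3.9488

Multiply the model equation by X_{t-k} and take expectations. With theta_0 = psi_0 = 1 and psi_j the MA(infinity) weights, this gives
  gamma(k) - sum_i phi_i gamma(k-i) = c_k,
  c_k = sigma^2 * sum_{j=k..q} theta_j psi_{j-k}   (c_k = 0 for k > q),
using gamma(-m) = gamma(m).
psi-weights needed (psi_j = theta_j + sum_i phi_i psi_{j-i}):
  psi_1 = theta_1 + phi_1 = -0.133 + (0.63) = 0.497
  psi_2 = theta_2 + phi_1 psi_1 = 0.366 + (0.63)(0.497) = 0.67911
Right-hand sides:
  c_0 = sigma^2 (1 + theta_1 psi_1 + theta_2 psi_2) = 3 * (1 + (-0.133)(0.497) + (0.366)(0.67911)) = 3 * 1.182453 = 3.54736
  c_1 = sigma^2 (theta_1 + theta_2 psi_1) = 3 * (-0.133 + (0.366)(0.497)) = 0.146706
  c_2 = sigma^2 theta_2 = 3 * (0.366) = 1.098
Equations for k = 0 and k = 1 (AR order 1):
  gamma(0) = phi_1 gamma(1) + c_0
  gamma(1) = phi_1 gamma(0) + c_1
Substituting the second into the first: gamma(0) (1 - phi_1^2) = c_0 + phi_1 c_1, so
  gamma(0) = (c_0 + phi_1 c_1) / (1 - phi_1^2) = (3.54736 + (0.63)(0.146706)) / (1 - (0.63)^2) = 3.639785 / 0.6031 = 6.035126.
  gamma(1) = phi_1 gamma(0) + c_1 = (0.63)(6.035126) + (0.146706) = 3.948835.
Therefore gamma(1) = 3.9488 (to 4 decimal places).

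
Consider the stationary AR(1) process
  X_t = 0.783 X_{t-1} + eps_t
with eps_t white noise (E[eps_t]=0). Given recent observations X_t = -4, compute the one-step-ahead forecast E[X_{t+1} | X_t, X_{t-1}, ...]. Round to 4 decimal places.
E[X_{t+1} \mid \mathcal F_t] = -3.1320

For an AR(p) model X_t = c + sum_i phi_i X_{t-i} + eps_t, the
one-step-ahead conditional mean is
  E[X_{t+1} | X_t, ...] = c + sum_i phi_i X_{t+1-i}.
Substitute known values:
  E[X_{t+1} | ...] = (0.783) * (-4)
                   = -3.1320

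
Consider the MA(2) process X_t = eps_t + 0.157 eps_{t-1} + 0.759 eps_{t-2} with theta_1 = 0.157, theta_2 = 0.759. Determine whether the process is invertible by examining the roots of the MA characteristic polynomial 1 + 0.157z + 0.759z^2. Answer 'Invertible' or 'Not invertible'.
\text{Invertible}

The MA(q) characteristic polynomial is P(z) = 1 + 0.157z + 0.759z^2.
Invertibility requires all roots to lie outside the unit circle, i.e. |z| > 1 for every root.
Set 1 + (0.157) z + (0.759) z^2 = 0, i.e. a z^2 + b z + c = 0 with a = 0.759, b = 0.157, c = 1.
Discriminant D = b^2 - 4ac = (0.157)^2 - 4*(0.759)*1 = 0.024649 - (3.036) = -3.011351.
D < 0, so the roots are the complex-conjugate pair z = (-b +/- i sqrt(-D)) / (2a) = -0.1034 +/- 1.1432i.
For a conjugate pair |z|^2 = z * conj(z) = (product of roots) = c/a = 1/(0.759) = 1.317523, so |z| = sqrt(1.317523) = 1.1478 for both roots.
Moduli of all roots: 1.1478, 1.1478.
All moduli strictly greater than 1? Yes.
Verdict: Invertible.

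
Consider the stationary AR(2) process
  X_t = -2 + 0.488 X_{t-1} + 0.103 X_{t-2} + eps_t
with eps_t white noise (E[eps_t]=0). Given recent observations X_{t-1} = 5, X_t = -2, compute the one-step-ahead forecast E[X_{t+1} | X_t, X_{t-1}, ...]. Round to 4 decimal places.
E[X_{t+1} \mid \mathcal F_t] = -2.4610

For an AR(p) model X_t = c + sum_i phi_i X_{t-i} + eps_t, the
one-step-ahead conditional mean is
  E[X_{t+1} | X_t, ...] = c + sum_i phi_i X_{t+1-i}.
Substitute known values:
  E[X_{t+1} | ...] = -2 + (0.488) * (-2) + (0.103) * (5)
                   = -2.4610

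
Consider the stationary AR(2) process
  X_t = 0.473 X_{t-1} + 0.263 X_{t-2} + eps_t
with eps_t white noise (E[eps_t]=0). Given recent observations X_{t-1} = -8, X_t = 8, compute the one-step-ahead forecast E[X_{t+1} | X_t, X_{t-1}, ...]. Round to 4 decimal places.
E[X_{t+1} \mid \mathcal F_t] = 1.6800

For an AR(p) model X_t = c + sum_i phi_i X_{t-i} + eps_t, the
one-step-ahead conditional mean is
  E[X_{t+1} | X_t, ...] = c + sum_i phi_i X_{t+1-i}.
Substitute known values:
  E[X_{t+1} | ...] = (0.473) * (8) + (0.263) * (-8)
                   = 1.6800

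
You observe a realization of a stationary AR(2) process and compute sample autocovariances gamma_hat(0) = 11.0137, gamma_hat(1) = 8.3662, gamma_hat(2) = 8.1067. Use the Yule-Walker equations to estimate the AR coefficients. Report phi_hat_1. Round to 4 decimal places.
\hat\phi_{1} = 0.4740

The Yule-Walker equations for an AR(p) process read, in matrix form,
  Gamma_p phi = r_p,   with   (Gamma_p)_{ij} = gamma(|i - j|),
                       (r_p)_i = gamma(i),   i,j = 1..p.
Substitute the sample gammas (Toeplitz matrix and right-hand side of size 2):
  Gamma_p = [[11.0137, 8.3662], [8.3662, 11.0137]]
  r_p     = [8.3662, 8.1067]
Written out:
  11.0137 phi_1 + 8.3662 phi_2 = 8.3662
  8.3662 phi_1 + 11.0137 phi_2 = 8.1067
Solve by Cramer's rule:
  det = gamma(0)^2 - gamma(1)^2 = (11.0137)^2 - (8.3662)^2 = 121.30158769 - 69.99330244 = 51.30828525
  phi_hat_1 = [gamma(1) gamma(0) - gamma(1) gamma(2)] / det = [(8.3662)(11.0137) - (8.3662)(8.1067)] / 51.30828525 = 24.3205434 / 51.30828525 = 0.474
  phi_hat_2 = [gamma(0) gamma(2) - gamma(1)^2] / det = [(11.0137)(8.1067) - (8.3662)^2] / 51.30828525 = 19.29145935 / 51.30828525 = 0.376
So phi_hat = [0.4740, 0.3760].
Therefore phi_hat_1 = 0.4740.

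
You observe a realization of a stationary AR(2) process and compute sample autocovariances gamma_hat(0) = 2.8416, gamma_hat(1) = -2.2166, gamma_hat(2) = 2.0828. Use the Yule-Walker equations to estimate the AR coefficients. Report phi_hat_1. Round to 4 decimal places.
\hat\phi_{1} = -0.5320

The Yule-Walker equations for an AR(p) process read, in matrix form,
  Gamma_p phi = r_p,   with   (Gamma_p)_{ij} = gamma(|i - j|),
                       (r_p)_i = gamma(i),   i,j = 1..p.
Substitute the sample gammas (Toeplitz matrix and right-hand side of size 2):
  Gamma_p = [[2.8416, -2.2166], [-2.2166, 2.8416]]
  r_p     = [-2.2166, 2.0828]
Written out:
  2.8416 phi_1 - 2.2166 phi_2 = -2.2166
  -2.2166 phi_1 + 2.8416 phi_2 = 2.0828
Solve by Cramer's rule:
  det = gamma(0)^2 - gamma(1)^2 = (2.8416)^2 - (-2.2166)^2 = 8.07469056 - 4.91331556 = 3.161375
  phi_hat_1 = [gamma(1) gamma(0) - gamma(1) gamma(2)] / det = [(-2.2166)(2.8416) - (-2.2166)(2.0828)] / 3.161375 = -1.68195608 / 3.161375 = -0.532
  phi_hat_2 = [gamma(0) gamma(2) - gamma(1)^2] / det = [(2.8416)(2.0828) - (-2.2166)^2] / 3.161375 = 1.00516892 / 3.161375 = 0.318
So phi_hat = [-0.5320, 0.3180].
Therefore phi_hat_1 = -0.5320.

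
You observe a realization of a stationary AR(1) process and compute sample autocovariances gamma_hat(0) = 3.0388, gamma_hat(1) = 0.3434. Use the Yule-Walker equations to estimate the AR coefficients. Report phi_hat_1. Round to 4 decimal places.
\hat\phi_{1} = 0.1130

The Yule-Walker equations for an AR(p) process read, in matrix form,
  Gamma_p phi = r_p,   with   (Gamma_p)_{ij} = gamma(|i - j|),
                       (r_p)_i = gamma(i),   i,j = 1..p.
Substitute the sample gammas (Toeplitz matrix and right-hand side of size 1):
  Gamma_p = [[3.0388]]
  r_p     = [0.3434]
With p = 1 this is the single equation gamma(0) phi_1 = gamma(1):
  phi_hat_1 = gamma(1) / gamma(0) = 0.3434 / 3.0388 = 0.1130.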